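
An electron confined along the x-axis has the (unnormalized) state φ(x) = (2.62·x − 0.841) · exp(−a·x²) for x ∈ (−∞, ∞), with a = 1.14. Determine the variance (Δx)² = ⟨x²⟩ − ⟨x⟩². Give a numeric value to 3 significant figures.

0.327

Compute ⟨x⟩ and ⟨x²⟩ separately, then (Δx)² = ⟨x²⟩ − ⟨x⟩².
Expand each integrand as polynomial × e^(−2ax²) and use ∫x^(2j)·e^(−2ax²) dx = (2j−1)!!/(4a)^j · √(π/(2a)), odd powers → 0; here √(π/(2a)) = 1.1738.
Normalization: ∫|φ|² dx = 2.5973.
⟨x⟩ = -0.43677 and ⟨x²⟩ = 0.51769.
(Δx)² = 0.51769 − (-0.43677)² = 0.32693.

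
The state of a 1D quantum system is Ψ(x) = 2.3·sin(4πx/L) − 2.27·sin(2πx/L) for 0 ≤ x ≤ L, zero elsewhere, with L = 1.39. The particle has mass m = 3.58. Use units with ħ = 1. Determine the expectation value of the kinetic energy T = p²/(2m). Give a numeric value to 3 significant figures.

T = −(ħ²/2m) d²/dx², so ⟨T⟩ = −(ħ²/2m) ∫ Ψ*·Ψ'' dx / ∫|Ψ|² dx; with m = 3.58.
d²/dx² sin(jπx/L) = −(jπ/L)²·sin(jπx/L); on 0 ≤ x ≤ L, ∫sin²(jπx/L) dx = L/2 and ∫sin(jπx/L)·sin(lπx/L) dx = 0 for j ≠ l, so only diagonal terms survive in ∫|Ψ|² and ∫Ψ·Ψ″; ∫Ψ·Ψ′ dx = [Ψ²/2] between the walls = 0.
State is unnormalized: ∫|Ψ|² dx = 7.2578, and ∫Ψ*·(−ħ²/2m · Ψ'') dx = 52.188, so ⟨T⟩ = 52.188 / 7.2578.
⟨T⟩ = 7.1906.

7.19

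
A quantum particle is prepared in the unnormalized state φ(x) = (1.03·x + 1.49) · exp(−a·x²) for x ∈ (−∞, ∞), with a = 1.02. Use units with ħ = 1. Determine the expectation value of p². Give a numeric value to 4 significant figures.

p² φ = −ħ² d²φ/dx²; ⟨p²⟩ = −ħ² ∫ φ*·φ'' dx / ∫|φ|² dx.
Expand each integrand as polynomial × e^(−2ax²) and use ∫x^(2j)·e^(−2ax²) dx = (2j−1)!!/(4a)^j · √(π/(2a)), odd powers → 0; here √(π/(2a)) = 1.2410. Differentiate with the product rule, d/dx e^(−ax²) = −2ax·e^(−ax²).
State is unnormalized: ∫|φ|² dx = 3.0777, and ∫φ*·(−ħ² φ'') dx = 3.7976, so ⟨p²⟩ = 3.7976 / 3.0777.
⟨p²⟩ = 1.2339.

1.234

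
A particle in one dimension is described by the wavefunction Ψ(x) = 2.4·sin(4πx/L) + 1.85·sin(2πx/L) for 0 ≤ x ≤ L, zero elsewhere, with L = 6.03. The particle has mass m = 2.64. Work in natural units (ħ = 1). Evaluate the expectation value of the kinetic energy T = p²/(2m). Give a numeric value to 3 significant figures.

T = −(ħ²/2m) d²/dx², so ⟨T⟩ = −(ħ²/2m) ∫ Ψ*·Ψ'' dx / ∫|Ψ|² dx; with m = 2.64.
d²/dx² sin(jπx/L) = −(jπ/L)²·sin(jπx/L); on 0 ≤ x ≤ L, ∫sin²(jπx/L) dx = L/2 and ∫sin(jπx/L)·sin(lπx/L) dx = 0 for j ≠ l, so only diagonal terms survive in ∫|Ψ|² and ∫Ψ·Ψ″; ∫Ψ·Ψ′ dx = [Ψ²/2] between the walls = 0.
State is unnormalized: ∫|Ψ|² dx = 27.685, and ∫Ψ*·(−ħ²/2m · Ψ'') dx = 16.406, so ⟨T⟩ = 16.406 / 27.685.
⟨T⟩ = 0.59260.

0.593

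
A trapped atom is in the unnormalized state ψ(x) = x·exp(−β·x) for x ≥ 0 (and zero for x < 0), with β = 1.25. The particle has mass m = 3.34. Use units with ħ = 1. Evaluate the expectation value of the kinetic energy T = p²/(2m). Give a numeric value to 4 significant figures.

0.2339

T = −(ħ²/2m) d²/dx², so ⟨T⟩ = −(ħ²/2m) ∫ ψ*·ψ'' dx / ∫|ψ|² dx; with m = 3.34.
Differentiate x·exp(−β·x) with the product rule; every integrand then reduces to terms xʲ·e^(−2βx) on [0, ∞), with ∫₀^∞ xʲ·e^(−2βx) dx = j!/(2β)^(j+1).
State is unnormalized: ∫|ψ|² dx = 0.12800, and ∫ψ*·(−ħ²/2m · ψ'') dx = 0.029940, so ⟨T⟩ = 0.029940 / 0.12800.
⟨T⟩ = 0.23391.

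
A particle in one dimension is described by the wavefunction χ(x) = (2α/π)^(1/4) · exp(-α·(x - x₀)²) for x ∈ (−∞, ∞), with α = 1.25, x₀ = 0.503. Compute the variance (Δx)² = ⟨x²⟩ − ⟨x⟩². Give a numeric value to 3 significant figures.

Compute ⟨x⟩ and ⟨x²⟩ separately, then (Δx)² = ⟨x²⟩ − ⟨x⟩².
Gaussian moments (u = x − x₀): ∫u^(2j)·e^(−2αu²) du = (2j−1)!!/(4α)^j · √(π/(2α)), odd powers integrate to 0; here √(π/(2α)) = 1.1210.
⟨x⟩ = 0.50300 and ⟨x²⟩ = 0.45301.
(Δx)² = 0.45301 − (0.50300)² = 0.20000.

0.200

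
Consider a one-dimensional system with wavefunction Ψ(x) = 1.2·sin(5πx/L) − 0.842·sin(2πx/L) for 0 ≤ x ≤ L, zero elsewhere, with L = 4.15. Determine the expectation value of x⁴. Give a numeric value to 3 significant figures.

⟨x⁴⟩ = ∫ x⁴·|Ψ|² dx / ∫|Ψ|² dx (integrals over the domain).
On 0 ≤ x ≤ L (j ≠ l): ∫sin²(jπx/L) dx = L/2, ∫sin(jπx/L)·sin(lπx/L) dx = 0; diagonal moments ∫x·sin²(jπx/L) dx = L²/4, ∫x²·sin²(jπx/L) dx = L³·(1/6 − 1/(4j²π²)); cross terms ∫x·sin(jπx/L)·sin(lπx/L) dx = 0 for j + l even and −4jlL²/(π²(j² − l²)²) for j + l odd, ∫x²·sin(jπx/L)·sin(lπx/L) dx = (−1)^(j+l)·4jlL³/(π²(j² − l²)²); higher powers the same way via product-to-sum and parts.
State is unnormalized: ∫|Ψ|² dx = 4.4591, and ∫Ψ*·x⁴·Ψ dx = 292.39, so ⟨x⁴⟩ = 292.39 / 4.4591.
⟨x⁴⟩ = 65.571.

65.6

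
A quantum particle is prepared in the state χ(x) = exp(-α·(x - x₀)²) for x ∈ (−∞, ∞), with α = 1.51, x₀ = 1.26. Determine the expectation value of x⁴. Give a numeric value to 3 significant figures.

4.18

⟨x⁴⟩ = ∫ x⁴·|χ|² dx / ∫|χ|² dx (integrals over the domain).
Gaussian moments (u = x − x₀): ∫u^(2j)·e^(−2αu²) du = (2j−1)!!/(4α)^j · √(π/(2α)), odd powers integrate to 0; here √(π/(2α)) = 1.0199.
State is unnormalized: ∫|χ|² dx = 1.0199, and ∫χ*·x⁴·χ dx = 4.2631, so ⟨x⁴⟩ = 4.2631 / 1.0199.
⟨x⁴⟩ = 4.1798.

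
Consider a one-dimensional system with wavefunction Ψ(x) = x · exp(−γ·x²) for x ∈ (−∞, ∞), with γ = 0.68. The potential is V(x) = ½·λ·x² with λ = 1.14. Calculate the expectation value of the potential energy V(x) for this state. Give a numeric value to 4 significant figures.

0.6287

⟨V⟩ = ∫ V(x)·|Ψ|² dx / ∫|Ψ|² dx.
Expand each integrand as polynomial × e^(−2γx²) and use ∫x^(2j)·e^(−2γx²) dx = (2j−1)!!/(4γ)^j · √(π/(2γ)), odd powers → 0; here √(π/(2γ)) = 1.5199.
State is unnormalized: ∫|Ψ|² dx = 0.55877, and ∫Ψ*·V(x)·Ψ dx = 0.35129, so ⟨V⟩ = 0.35129 / 0.55877.
⟨V⟩ = 0.62868.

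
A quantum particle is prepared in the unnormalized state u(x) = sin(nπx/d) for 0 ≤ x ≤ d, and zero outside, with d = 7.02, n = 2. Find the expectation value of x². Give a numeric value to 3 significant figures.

15.8

⟨x²⟩ = ∫ x²·|u|² dx / ∫|u|² dx (integrals over the domain).
With sin²θ = (1 − cos2θ)/2 on 0 ≤ x ≤ d: ∫sin²(nπx/d) dx = d/2, ∫x·sin²(nπx/d) dx = d²/4, ∫x²·sin²(nπx/d) dx = d³·(1/6 − 1/(4n²π²)); higher powers xᵏ the same way, integrating xᵏ·cos(2nπx/d) by parts.
State is unnormalized: ∫|u|² dx = 3.5100, and ∫u*·x²·u dx = 55.467, so ⟨x²⟩ = 55.467 / 3.5100.
⟨x²⟩ = 15.803.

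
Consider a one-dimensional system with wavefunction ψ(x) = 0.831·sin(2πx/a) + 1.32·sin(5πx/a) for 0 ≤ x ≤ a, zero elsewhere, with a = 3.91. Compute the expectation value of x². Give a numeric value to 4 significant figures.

⟨x²⟩ = ∫ x²·|ψ|² dx / ∫|ψ|² dx (integrals over the domain).
On 0 ≤ x ≤ a (j ≠ l): ∫sin²(jπx/a) dx = a/2, ∫sin(jπx/a)·sin(lπx/a) dx = 0; diagonal moments ∫x·sin²(jπx/a) dx = a²/4, ∫x²·sin²(jπx/a) dx = a³·(1/6 − 1/(4j²π²)); cross terms ∫x·sin(jπx/a)·sin(lπx/a) dx = 0 for j + l even and −4jla²/(π²(j² − l²)²) for j + l odd, ∫x²·sin(jπx/a)·sin(lπx/a) dx = (−1)^(j+l)·4jla³/(π²(j² − l²)²); higher powers the same way via product-to-sum and parts.
State is unnormalized: ∫|ψ|² dx = 4.7564, and ∫ψ*·x²·ψ dx = 22.667, so ⟨x²⟩ = 22.667 / 4.7564.
⟨x²⟩ = 4.7655.

4.766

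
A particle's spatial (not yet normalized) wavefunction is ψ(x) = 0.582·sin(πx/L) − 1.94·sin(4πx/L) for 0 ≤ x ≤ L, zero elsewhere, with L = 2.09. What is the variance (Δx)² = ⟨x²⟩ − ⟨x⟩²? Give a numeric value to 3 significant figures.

Compute ⟨x⟩ and ⟨x²⟩ separately, then (Δx)² = ⟨x²⟩ − ⟨x⟩².
On 0 ≤ x ≤ L (j ≠ l): ∫sin²(jπx/L) dx = L/2, ∫sin(jπx/L)·sin(lπx/L) dx = 0; diagonal moments ∫x·sin²(jπx/L) dx = L²/4, ∫x²·sin²(jπx/L) dx = L³·(1/6 − 1/(4j²π²)); cross terms ∫x·sin(jπx/L)·sin(lπx/L) dx = 0 for j + l even and −4jlL²/(π²(j² − l²)²) for j + l odd, ∫x²·sin(jπx/L)·sin(lπx/L) dx = (−1)^(j+l)·4jlL³/(π²(j² − l²)²); higher powers the same way via product-to-sum and parts.
Normalization: ∫|ψ|² dx = 4.2869.
⟨x⟩ = 1.0616 and ⟨x²⟩ = 1.4597.
(Δx)² = 1.4597 − (1.0616)² = 0.33277.

0.333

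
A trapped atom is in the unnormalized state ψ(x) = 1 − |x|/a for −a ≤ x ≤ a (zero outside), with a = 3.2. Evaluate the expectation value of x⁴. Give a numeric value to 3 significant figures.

⟨x⁴⟩ = ∫ x⁴·|ψ|² dx / ∫|ψ|² dx (integrals over the domain).
ψ is even, so ∫ over [−a, a] = 2∫₀ᵃ with ψ = 1 − x/a there: ∫₀ᵃ (1 − x/a)² dx = a/3, ∫₀ᵃ x²(1 − x/a)² dx = a³/30, ∫₀ᵃ x⁴(1 − x/a)² dx = a⁵/105.
State is unnormalized: ∫|ψ|² dx = 2.1333, and ∫ψ*·x⁴·ψ dx = 6.3913, so ⟨x⁴⟩ = 6.3913 / 2.1333.
⟨x⁴⟩ = 2.9959.

3.00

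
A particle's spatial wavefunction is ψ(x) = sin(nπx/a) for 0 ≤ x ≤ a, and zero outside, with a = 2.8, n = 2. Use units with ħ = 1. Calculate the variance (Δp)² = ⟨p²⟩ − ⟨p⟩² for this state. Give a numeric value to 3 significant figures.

5.04

Compute ⟨p⟩ and ⟨p²⟩ separately; (Δp)² = ⟨p²⟩ − ⟨p⟩².
d/dx sin(nπx/a) = (nπ/a)·cos(nπx/a) and d²/dx² sin(nπx/a) = −(nπ/a)²·sin(nπx/a); on 0 ≤ x ≤ a, ∫sin²(nπx/a) dx = a/2 and ∫sin(nπx/a)·cos(nπx/a) dx = 0.
Normalization: ∫|ψ|² dx = 1.4000.
⟨p⟩ = 0.0000 and ⟨p²⟩ = 5.0355.
(Δp)² = 5.0355 − (0.0000)² = 5.0355.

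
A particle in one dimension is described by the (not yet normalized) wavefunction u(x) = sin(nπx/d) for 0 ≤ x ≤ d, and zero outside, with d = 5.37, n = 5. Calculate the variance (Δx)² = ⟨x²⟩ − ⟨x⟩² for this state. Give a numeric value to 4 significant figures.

2.345

Compute ⟨x⟩ and ⟨x²⟩ separately, then (Δx)² = ⟨x²⟩ − ⟨x⟩².
With sin²θ = (1 − cos2θ)/2 on 0 ≤ x ≤ d: ∫sin²(nπx/d) dx = d/2, ∫x·sin²(nπx/d) dx = d²/4, ∫x²·sin²(nπx/d) dx = d³·(1/6 − 1/(4n²π²)); higher powers xᵏ the same way, integrating xᵏ·cos(2nπx/d) by parts.
Normalization: ∫|u|² dx = 2.6850.
⟨x⟩ = 2.6850 and ⟨x²⟩ = 9.5539.
(Δx)² = 9.5539 − (2.6850)² = 2.3446.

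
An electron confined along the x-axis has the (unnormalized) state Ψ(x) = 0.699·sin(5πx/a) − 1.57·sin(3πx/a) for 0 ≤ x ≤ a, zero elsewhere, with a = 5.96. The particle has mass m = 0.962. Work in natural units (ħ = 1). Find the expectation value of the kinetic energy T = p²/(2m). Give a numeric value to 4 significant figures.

T = −(ħ²/2m) d²/dx², so ⟨T⟩ = −(ħ²/2m) ∫ Ψ*·Ψ'' dx / ∫|Ψ|² dx; with m = 0.962.
d²/dx² sin(jπx/a) = −(jπ/a)²·sin(jπx/a); on 0 ≤ x ≤ a, ∫sin²(jπx/a) dx = a/2 and ∫sin(jπx/a)·sin(lπx/a) dx = 0 for j ≠ l, so only diagonal terms survive in ∫|Ψ|² and ∫Ψ·Ψ″; ∫Ψ·Ψ′ dx = [Ψ²/2] between the walls = 0.
State is unnormalized: ∫|Ψ|² dx = 8.8014, and ∫Ψ*·(−ħ²/2m · Ψ'') dx = 14.804, so ⟨T⟩ = 14.804 / 8.8014.
⟨T⟩ = 1.6819.

1.682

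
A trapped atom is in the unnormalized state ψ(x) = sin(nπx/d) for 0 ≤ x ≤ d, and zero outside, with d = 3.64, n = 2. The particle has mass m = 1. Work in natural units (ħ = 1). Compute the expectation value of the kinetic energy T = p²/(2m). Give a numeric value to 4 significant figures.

T = −(ħ²/2m) d²/dx², so ⟨T⟩ = −(ħ²/2m) ∫ ψ*·ψ'' dx / ∫|ψ|² dx; with m = 1.
d/dx sin(nπx/d) = (nπ/d)·cos(nπx/d) and d²/dx² sin(nπx/d) = −(nπ/d)²·sin(nπx/d); on 0 ≤ x ≤ d, ∫sin²(nπx/d) dx = d/2 and ∫sin(nπx/d)·cos(nπx/d) dx = 0.
State is unnormalized: ∫|ψ|² dx = 1.8200, and ∫ψ*·(−ħ²/2m · ψ'') dx = 2.7114, so ⟨T⟩ = 2.7114 / 1.8200.
⟨T⟩ = 1.4898.

1.490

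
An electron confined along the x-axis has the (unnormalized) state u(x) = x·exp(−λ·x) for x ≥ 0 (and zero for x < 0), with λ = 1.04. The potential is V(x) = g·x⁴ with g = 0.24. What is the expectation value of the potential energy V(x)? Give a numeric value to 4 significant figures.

⟨V⟩ = ∫ V(x)·|u|² dx / ∫|u|² dx.
Every integrand reduces to terms xʲ·e^(−2λx) on [0, ∞); use ∫₀^∞ xʲ·e^(−2λx) dx = j!/(2λ)^(j+1).
State is unnormalized: ∫|u|² dx = 0.22225, and ∫u*·V(x)·u dx = 1.0259, so ⟨V⟩ = 1.0259 / 0.22225.
⟨V⟩ = 4.6159.

4.616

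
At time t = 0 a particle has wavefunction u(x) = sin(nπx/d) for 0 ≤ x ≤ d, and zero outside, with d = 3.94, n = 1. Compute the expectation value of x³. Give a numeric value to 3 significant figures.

10.6

⟨x³⟩ = ∫ x³·|u|² dx / ∫|u|² dx (integrals over the domain).
With sin²θ = (1 − cos2θ)/2 on 0 ≤ x ≤ d: ∫sin²(nπx/d) dx = d/2, ∫x·sin²(nπx/d) dx = d²/4, ∫x²·sin²(nπx/d) dx = d³·(1/6 − 1/(4n²π²)); higher powers xᵏ the same way, integrating xᵏ·cos(2nπx/d) by parts.
State is unnormalized: ∫|u|² dx = 1.9700, and ∫u*·x³·u dx = 20.967, so ⟨x³⟩ = 20.967 / 1.9700.
⟨x³⟩ = 10.643.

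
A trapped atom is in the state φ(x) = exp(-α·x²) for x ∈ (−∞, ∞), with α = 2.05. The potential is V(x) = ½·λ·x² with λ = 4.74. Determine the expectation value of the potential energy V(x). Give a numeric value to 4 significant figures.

0.2890

⟨V⟩ = ∫ V(x)·|φ|² dx / ∫|φ|² dx.
Gaussian moments: ∫x^(2j)·e^(−2αx²) dx = (2j−1)!!/(4α)^j · √(π/(2α)), odd powers integrate to 0; here √(π/(2α)) = 0.87535.
State is unnormalized: ∫|φ|² dx = 0.87535, and ∫φ*·V(x)·φ dx = 0.25300, so ⟨V⟩ = 0.25300 / 0.87535.
⟨V⟩ = 0.28902.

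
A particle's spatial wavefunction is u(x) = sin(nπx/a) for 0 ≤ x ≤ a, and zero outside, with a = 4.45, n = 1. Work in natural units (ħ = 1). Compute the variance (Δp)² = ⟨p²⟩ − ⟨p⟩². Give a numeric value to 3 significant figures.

0.498

Compute ⟨p⟩ and ⟨p²⟩ separately; (Δp)² = ⟨p²⟩ − ⟨p⟩².
d/dx sin(nπx/a) = (nπ/a)·cos(nπx/a) and d²/dx² sin(nπx/a) = −(nπ/a)²·sin(nπx/a); on 0 ≤ x ≤ a, ∫sin²(nπx/a) dx = a/2 and ∫sin(nπx/a)·cos(nπx/a) dx = 0.
Normalization: ∫|u|² dx = 2.2250.
⟨p⟩ = 0.0000 and ⟨p²⟩ = 0.49840.
(Δp)² = 0.49840 − (0.0000)² = 0.49840.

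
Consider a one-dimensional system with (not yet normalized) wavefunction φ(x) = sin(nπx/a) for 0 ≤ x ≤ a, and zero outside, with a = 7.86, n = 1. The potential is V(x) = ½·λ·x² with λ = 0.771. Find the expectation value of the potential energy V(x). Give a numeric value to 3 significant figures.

⟨V⟩ = ∫ V(x)·|φ|² dx / ∫|φ|² dx.
With sin²θ = (1 − cos2θ)/2 on 0 ≤ x ≤ a: ∫sin²(nπx/a) dx = a/2, ∫x·sin²(nπx/a) dx = a²/4, ∫x²·sin²(nπx/a) dx = a³·(1/6 − 1/(4n²π²)); higher powers xᵏ the same way, integrating xᵏ·cos(2nπx/a) by parts.
State is unnormalized: ∫|φ|² dx = 3.9300, and ∫φ*·V(x)·φ dx = 26.457, so ⟨V⟩ = 26.457 / 3.9300.
⟨V⟩ = 6.7321.

6.73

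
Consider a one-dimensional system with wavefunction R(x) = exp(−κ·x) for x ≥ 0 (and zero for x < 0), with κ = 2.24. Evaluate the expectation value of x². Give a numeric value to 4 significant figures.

0.09965

⟨x²⟩ = ∫ x²·|R|² dx / ∫|R|² dx (integrals over the domain).
Every integrand reduces to terms xʲ·e^(−2κx) on [0, ∞); use ∫₀^∞ xʲ·e^(−2κx) dx = j!/(2κ)^(j+1).
State is unnormalized: ∫|R|² dx = 0.22321, and ∫R*·x²·R dx = 0.022243, so ⟨x²⟩ = 0.022243 / 0.22321.
⟨x²⟩ = 0.099649.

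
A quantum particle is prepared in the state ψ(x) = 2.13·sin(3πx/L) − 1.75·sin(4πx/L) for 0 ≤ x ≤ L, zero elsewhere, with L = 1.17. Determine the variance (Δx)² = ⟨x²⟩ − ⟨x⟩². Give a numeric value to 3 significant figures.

0.0558

Compute ⟨x⟩ and ⟨x²⟩ separately, then (Δx)² = ⟨x²⟩ − ⟨x⟩².
On 0 ≤ x ≤ L (j ≠ l): ∫sin²(jπx/L) dx = L/2, ∫sin(jπx/L)·sin(lπx/L) dx = 0; diagonal moments ∫x·sin²(jπx/L) dx = L²/4, ∫x²·sin²(jπx/L) dx = L³·(1/6 − 1/(4j²π²)); cross terms ∫x·sin(jπx/L)·sin(lπx/L) dx = 0 for j + l even and −4jlL²/(π²(j² − l²)²) for j + l odd, ∫x²·sin(jπx/L)·sin(lπx/L) dx = (−1)^(j+l)·4jlL³/(π²(j² − l²)²); higher powers the same way via product-to-sum and parts.
Normalization: ∫|ψ|² dx = 4.4456.
⟨x⟩ = 0.81284 and ⟨x²⟩ = 0.71653.
(Δx)² = 0.71653 − (0.81284)² = 0.055817.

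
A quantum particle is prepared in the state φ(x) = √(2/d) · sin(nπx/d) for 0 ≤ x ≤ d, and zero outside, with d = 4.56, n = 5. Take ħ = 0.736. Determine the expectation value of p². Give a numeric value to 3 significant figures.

p² φ = −ħ² d²φ/dx²; ⟨p²⟩ = −ħ² ∫ φ*·φ'' dx.
d/dx sin(nπx/d) = (nπ/d)·cos(nπx/d) and d²/dx² sin(nπx/d) = −(nπ/d)²·sin(nπx/d); on 0 ≤ x ≤ d, ∫sin²(nπx/d) dx = d/2 and ∫sin(nπx/d)·cos(nπx/d) dx = 0.
⟨p²⟩ = 6.4278.

6.43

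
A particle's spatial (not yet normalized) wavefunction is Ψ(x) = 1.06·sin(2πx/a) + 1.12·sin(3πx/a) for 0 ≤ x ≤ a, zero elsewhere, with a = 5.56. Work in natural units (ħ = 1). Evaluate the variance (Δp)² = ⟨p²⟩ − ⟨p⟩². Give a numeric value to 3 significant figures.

Compute ⟨p⟩ and ⟨p²⟩ separately; (Δp)² = ⟨p²⟩ − ⟨p⟩².
d²/dx² sin(jπx/a) = −(jπ/a)²·sin(jπx/a); on 0 ≤ x ≤ a, ∫sin²(jπx/a) dx = a/2 and ∫sin(jπx/a)·sin(lπx/a) dx = 0 for j ≠ l, so only diagonal terms survive in ∫|Ψ|² and ∫Ψ·Ψ″; ∫Ψ·Ψ′ dx = [Ψ²/2] between the walls = 0.
Normalization: ∫|Ψ|² dx = 6.6108.
⟨p⟩ = 0.0000 and ⟨p²⟩ = 2.1191.
(Δp)² = 2.1191 − (0.0000)² = 2.1191.

2.12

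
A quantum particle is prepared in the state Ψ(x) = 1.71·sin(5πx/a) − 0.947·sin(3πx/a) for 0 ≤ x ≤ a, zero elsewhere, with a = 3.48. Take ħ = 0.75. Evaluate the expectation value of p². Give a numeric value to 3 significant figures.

9.74

p² Ψ = −ħ² d²Ψ/dx²; ⟨p²⟩ = −ħ² ∫ Ψ*·Ψ'' dx / ∫|Ψ|² dx.
d²/dx² sin(jπx/a) = −(jπ/a)²·sin(jπx/a); on 0 ≤ x ≤ a, ∫sin²(jπx/a) dx = a/2 and ∫sin(jπx/a)·sin(lπx/a) dx = 0 for j ≠ l, so only diagonal terms survive in ∫|Ψ|² and ∫Ψ·Ψ″; ∫Ψ·Ψ′ dx = [Ψ²/2] between the walls = 0.
State is unnormalized: ∫|Ψ|² dx = 6.6484, and ∫Ψ*·(−ħ² Ψ'') dx = 64.748, so ⟨p²⟩ = 64.748 / 6.6484.
⟨p²⟩ = 9.7390.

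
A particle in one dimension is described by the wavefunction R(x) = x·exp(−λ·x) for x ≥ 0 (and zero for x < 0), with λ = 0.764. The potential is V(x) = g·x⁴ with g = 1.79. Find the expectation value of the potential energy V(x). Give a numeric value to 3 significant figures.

⟨V⟩ = ∫ V(x)·|R|² dx / ∫|R|² dx.
Every integrand reduces to terms xʲ·e^(−2λx) on [0, ∞); use ∫₀^∞ xʲ·e^(−2λx) dx = j!/(2λ)^(j+1).
State is unnormalized: ∫|R|² dx = 0.56061, and ∫R*·V(x)·R dx = 66.271, so ⟨V⟩ = 66.271 / 0.56061.
⟨V⟩ = 118.21.

118.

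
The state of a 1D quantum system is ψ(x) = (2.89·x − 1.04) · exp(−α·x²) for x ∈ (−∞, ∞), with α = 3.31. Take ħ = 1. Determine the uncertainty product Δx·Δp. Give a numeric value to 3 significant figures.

0.592

Δx = √(⟨x²⟩−⟨x⟩²), Δp = √(⟨p²⟩−⟨p⟩²).
Expand each integrand as polynomial × e^(−2αx²) and use ∫x^(2j)·e^(−2αx²) dx = (2j−1)!!/(4α)^j · √(π/(2α)), odd powers → 0; here √(π/(2α)) = 0.68888. Differentiate with the product rule, d/dx e^(−αx²) = −2αx·e^(−αx²).
Normalization: ∫|ψ|² dx = 1.1797.
⟨x⟩ = -0.26513, ⟨x²⟩ = 0.13118 ⇒ Δx = 0.24674.
⟨p⟩ = 0.0000, ⟨p²⟩ = 5.7487 ⇒ Δp = 2.3976.
Δx·Δp = 0.59159.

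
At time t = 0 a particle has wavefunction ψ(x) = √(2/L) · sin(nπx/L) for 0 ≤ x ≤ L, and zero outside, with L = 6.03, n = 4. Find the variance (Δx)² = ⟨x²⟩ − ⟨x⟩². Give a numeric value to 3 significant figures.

2.91

Compute ⟨x⟩ and ⟨x²⟩ separately, then (Δx)² = ⟨x²⟩ − ⟨x⟩².
With sin²θ = (1 − cos2θ)/2 on 0 ≤ x ≤ L: ∫sin²(nπx/L) dx = L/2, ∫x·sin²(nπx/L) dx = L²/4, ∫x²·sin²(nπx/L) dx = L³·(1/6 − 1/(4n²π²)); higher powers xᵏ the same way, integrating xᵏ·cos(2nπx/L) by parts.
⟨x⟩ = 3.0150 and ⟨x²⟩ = 12.005.
(Δx)² = 12.005 − (3.0150)² = 2.9149.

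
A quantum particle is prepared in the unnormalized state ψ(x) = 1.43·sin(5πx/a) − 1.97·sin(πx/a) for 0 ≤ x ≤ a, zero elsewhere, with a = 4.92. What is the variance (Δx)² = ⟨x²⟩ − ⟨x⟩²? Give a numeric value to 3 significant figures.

1.04

Compute ⟨x⟩ and ⟨x²⟩ separately, then (Δx)² = ⟨x²⟩ − ⟨x⟩².
On 0 ≤ x ≤ a (j ≠ l): ∫sin²(jπx/a) dx = a/2, ∫sin(jπx/a)·sin(lπx/a) dx = 0; diagonal moments ∫x·sin²(jπx/a) dx = a²/4, ∫x²·sin²(jπx/a) dx = a³·(1/6 − 1/(4j²π²)); cross terms ∫x·sin(jπx/a)·sin(lπx/a) dx = 0 for j + l even and −4jla²/(π²(j² − l²)²) for j + l odd, ∫x²·sin(jπx/a)·sin(lπx/a) dx = (−1)^(j+l)·4jla³/(π²(j² − l²)²); higher powers the same way via product-to-sum and parts.
Normalization: ∫|ψ|² dx = 14.577.
⟨x⟩ = 2.4600 and ⟨x²⟩ = 7.0868.
(Δx)² = 7.0868 − (2.4600)² = 1.0352.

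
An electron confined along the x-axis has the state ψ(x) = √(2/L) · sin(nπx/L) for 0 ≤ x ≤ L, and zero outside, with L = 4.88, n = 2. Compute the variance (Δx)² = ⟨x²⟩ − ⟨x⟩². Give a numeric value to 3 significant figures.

Compute ⟨x⟩ and ⟨x²⟩ separately, then (Δx)² = ⟨x²⟩ − ⟨x⟩².
With sin²θ = (1 − cos2θ)/2 on 0 ≤ x ≤ L: ∫sin²(nπx/L) dx = L/2, ∫x·sin²(nπx/L) dx = L²/4, ∫x²·sin²(nπx/L) dx = L³·(1/6 − 1/(4n²π²)); higher powers xᵏ the same way, integrating xᵏ·cos(2nπx/L) by parts.
⟨x⟩ = 2.4400 and ⟨x²⟩ = 7.6365.
(Δx)² = 7.6365 − (2.4400)² = 1.6829.

1.68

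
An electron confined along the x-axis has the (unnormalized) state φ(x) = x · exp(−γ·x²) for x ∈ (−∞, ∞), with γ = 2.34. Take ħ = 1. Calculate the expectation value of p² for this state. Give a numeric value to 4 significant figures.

p² φ = −ħ² d²φ/dx²; ⟨p²⟩ = −ħ² ∫ φ*·φ'' dx / ∫|φ|² dx.
Expand each integrand as polynomial × e^(−2γx²) and use ∫x^(2j)·e^(−2γx²) dx = (2j−1)!!/(4γ)^j · √(π/(2γ)), odd powers → 0; here √(π/(2γ)) = 0.81932. Differentiate with the product rule, d/dx e^(−γx²) = −2γx·e^(−γx²).
State is unnormalized: ∫|φ|² dx = 0.087534, and ∫φ*·(−ħ² φ'') dx = 0.61449, so ⟨p²⟩ = 0.61449 / 0.087534.
⟨p²⟩ = 7.0200.

7.020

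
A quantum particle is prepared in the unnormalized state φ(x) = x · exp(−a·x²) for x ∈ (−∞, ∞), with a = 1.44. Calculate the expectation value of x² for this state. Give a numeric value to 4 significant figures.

⟨x²⟩ = ∫ x²·|φ|² dx / ∫|φ|² dx (integrals over the domain).
Expand each integrand as polynomial × e^(−2ax²) and use ∫x^(2j)·e^(−2ax²) dx = (2j−1)!!/(4a)^j · √(π/(2a)), odd powers → 0; here √(π/(2a)) = 1.0444.
State is unnormalized: ∫|φ|² dx = 0.18132, and ∫φ*·x²·φ dx = 0.094440, so ⟨x²⟩ = 0.094440 / 0.18132.
⟨x²⟩ = 0.52083.

0.5208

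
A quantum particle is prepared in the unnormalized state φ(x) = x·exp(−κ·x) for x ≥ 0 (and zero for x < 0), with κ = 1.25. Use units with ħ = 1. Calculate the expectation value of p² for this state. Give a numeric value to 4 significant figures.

1.563

p² φ = −ħ² d²φ/dx²; ⟨p²⟩ = −ħ² ∫ φ*·φ'' dx / ∫|φ|² dx.
Differentiate x·exp(−κ·x) with the product rule; every integrand then reduces to terms xʲ·e^(−2κx) on [0, ∞), with ∫₀^∞ xʲ·e^(−2κx) dx = j!/(2κ)^(j+1).
State is unnormalized: ∫|φ|² dx = 0.12800, and ∫φ*·(−ħ² φ'') dx = 0.20000, so ⟨p²⟩ = 0.20000 / 0.12800.
⟨p²⟩ = 1.5625.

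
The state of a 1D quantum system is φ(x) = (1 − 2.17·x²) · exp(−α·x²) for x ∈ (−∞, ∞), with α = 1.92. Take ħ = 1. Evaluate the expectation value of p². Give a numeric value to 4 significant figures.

p² φ = −ħ² d²φ/dx²; ⟨p²⟩ = −ħ² ∫ φ*·φ'' dx / ∫|φ|² dx.
Expand each integrand as polynomial × e^(−2αx²) and use ∫x^(2j)·e^(−2αx²) dx = (2j−1)!!/(4α)^j · √(π/(2α)), odd powers → 0; here √(π/(2α)) = 0.90450. Differentiate with the product rule, d/dx e^(−αx²) = −2αx·e^(−αx²).
State is unnormalized: ∫|φ|² dx = 0.61000, and ∫φ*·(−ħ² φ'') dx = 3.6885, so ⟨p²⟩ = 3.6885 / 0.61000.
⟨p²⟩ = 6.0468.

6.047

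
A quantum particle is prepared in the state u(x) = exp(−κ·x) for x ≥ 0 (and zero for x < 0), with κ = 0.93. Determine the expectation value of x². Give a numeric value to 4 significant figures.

⟨x²⟩ = ∫ x²·|u|² dx / ∫|u|² dx (integrals over the domain).
Every integrand reduces to terms xʲ·e^(−2κx) on [0, ∞); use ∫₀^∞ xʲ·e^(−2κx) dx = j!/(2κ)^(j+1).
State is unnormalized: ∫|u|² dx = 0.53763, and ∫u*·x²·u dx = 0.31081, so ⟨x²⟩ = 0.31081 / 0.53763.
⟨x²⟩ = 0.57810.

0.5781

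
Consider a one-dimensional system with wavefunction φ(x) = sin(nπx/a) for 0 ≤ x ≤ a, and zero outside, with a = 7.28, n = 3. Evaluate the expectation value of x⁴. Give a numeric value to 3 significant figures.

531.

⟨x⁴⟩ = ∫ x⁴·|φ|² dx / ∫|φ|² dx (integrals over the domain).
With sin²θ = (1 − cos2θ)/2 on 0 ≤ x ≤ a: ∫sin²(nπx/a) dx = a/2, ∫x·sin²(nπx/a) dx = a²/4, ∫x²·sin²(nπx/a) dx = a³·(1/6 − 1/(4n²π²)); higher powers xᵏ the same way, integrating xᵏ·cos(2nπx/a) by parts.
State is unnormalized: ∫|φ|² dx = 3.6400, and ∫φ*·x⁴·φ dx = 1931.7, so ⟨x⁴⟩ = 1931.7 / 3.6400.
⟨x⁴⟩ = 530.68.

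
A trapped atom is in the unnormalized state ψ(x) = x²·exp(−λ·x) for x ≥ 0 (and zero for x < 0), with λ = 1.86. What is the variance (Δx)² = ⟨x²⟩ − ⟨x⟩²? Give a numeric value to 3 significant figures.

0.361

Compute ⟨x⟩ and ⟨x²⟩ separately, then (Δx)² = ⟨x²⟩ − ⟨x⟩².
Every integrand reduces to terms xʲ·e^(−2λx) on [0, ∞); use ∫₀^∞ xʲ·e^(−2λx) dx = j!/(2λ)^(j+1).
Normalization: ∫|ψ|² dx = 0.033690.
⟨x⟩ = 1.3441 and ⟨x²⟩ = 2.1679.
(Δx)² = 2.1679 − (1.3441)² = 0.36131.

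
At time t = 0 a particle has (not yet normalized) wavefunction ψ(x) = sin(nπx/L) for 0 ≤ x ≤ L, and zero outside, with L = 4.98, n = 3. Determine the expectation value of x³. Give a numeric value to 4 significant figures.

29.83

⟨x³⟩ = ∫ x³·|ψ|² dx / ∫|ψ|² dx (integrals over the domain).
With sin²θ = (1 − cos2θ)/2 on 0 ≤ x ≤ L: ∫sin²(nπx/L) dx = L/2, ∫x·sin²(nπx/L) dx = L²/4, ∫x²·sin²(nπx/L) dx = L³·(1/6 − 1/(4n²π²)); higher powers xᵏ the same way, integrating xᵏ·cos(2nπx/L) by parts.
State is unnormalized: ∫|ψ|² dx = 2.4900, and ∫ψ*·x³·ψ dx = 74.286, so ⟨x³⟩ = 74.286 / 2.4900.
⟨x³⟩ = 29.834.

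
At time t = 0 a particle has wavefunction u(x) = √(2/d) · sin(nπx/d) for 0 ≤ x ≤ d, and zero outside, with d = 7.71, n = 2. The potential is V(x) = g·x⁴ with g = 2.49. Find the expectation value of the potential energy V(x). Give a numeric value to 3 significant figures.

⟨V⟩ = ∫ V(x)·|u|² dx.
With sin²θ = (1 − cos2θ)/2 on 0 ≤ x ≤ d: ∫sin²(nπx/d) dx = d/2, ∫x·sin²(nπx/d) dx = d²/4, ∫x²·sin²(nπx/d) dx = d³·(1/6 − 1/(4n²π²)); higher powers xᵏ the same way, integrating xᵏ·cos(2nπx/d) by parts.
⟨V⟩ = 1545.3.

1.55e+03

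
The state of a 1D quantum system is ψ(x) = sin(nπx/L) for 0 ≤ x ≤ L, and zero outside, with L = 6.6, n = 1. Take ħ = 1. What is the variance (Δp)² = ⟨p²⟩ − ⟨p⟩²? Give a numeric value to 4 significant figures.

Compute ⟨p⟩ and ⟨p²⟩ separately; (Δp)² = ⟨p²⟩ − ⟨p⟩².
d/dx sin(nπx/L) = (nπ/L)·cos(nπx/L) and d²/dx² sin(nπx/L) = −(nπ/L)²·sin(nπx/L); on 0 ≤ x ≤ L, ∫sin²(nπx/L) dx = L/2 and ∫sin(nπx/L)·cos(nπx/L) dx = 0.
Normalization: ∫|ψ|² dx = 3.3000.
⟨p⟩ = 0.0000 and ⟨p²⟩ = 0.22657.
(Δp)² = 0.22657 − (0.0000)² = 0.22657.

0.2266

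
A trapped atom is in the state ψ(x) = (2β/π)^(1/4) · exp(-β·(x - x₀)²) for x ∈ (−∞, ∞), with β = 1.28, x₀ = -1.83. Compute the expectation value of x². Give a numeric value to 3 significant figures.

3.54

⟨x²⟩ = ∫ x²·|ψ|² dx (integrals over the domain).
Gaussian moments (u = x − x₀): ∫u^(2j)·e^(−2βu²) du = (2j−1)!!/(4β)^j · √(π/(2β)), odd powers integrate to 0; here √(π/(2β)) = 1.1078.
⟨x²⟩ = 3.5442.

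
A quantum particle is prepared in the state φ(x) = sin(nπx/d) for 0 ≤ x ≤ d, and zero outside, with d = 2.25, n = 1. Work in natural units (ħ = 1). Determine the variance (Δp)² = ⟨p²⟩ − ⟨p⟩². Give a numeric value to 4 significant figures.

Compute ⟨p⟩ and ⟨p²⟩ separately; (Δp)² = ⟨p²⟩ − ⟨p⟩².
d/dx sin(nπx/d) = (nπ/d)·cos(nπx/d) and d²/dx² sin(nπx/d) = −(nπ/d)²·sin(nπx/d); on 0 ≤ x ≤ d, ∫sin²(nπx/d) dx = d/2 and ∫sin(nπx/d)·cos(nπx/d) dx = 0.
Normalization: ∫|φ|² dx = 1.1250.
⟨p⟩ = 0.0000 and ⟨p²⟩ = 1.9496.
(Δp)² = 1.9496 − (0.0000)² = 1.9496.

1.950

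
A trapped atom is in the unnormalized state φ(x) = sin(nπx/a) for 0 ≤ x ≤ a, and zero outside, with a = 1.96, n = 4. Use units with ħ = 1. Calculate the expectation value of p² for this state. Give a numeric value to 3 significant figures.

p² φ = −ħ² d²φ/dx²; ⟨p²⟩ = −ħ² ∫ φ*·φ'' dx / ∫|φ|² dx.
d/dx sin(nπx/a) = (nπ/a)·cos(nπx/a) and d²/dx² sin(nπx/a) = −(nπ/a)²·sin(nπx/a); on 0 ≤ x ≤ a, ∫sin²(nπx/a) dx = a/2 and ∫sin(nπx/a)·cos(nπx/a) dx = 0.
State is unnormalized: ∫|φ|² dx = 0.98000, and ∫φ*·(−ħ² φ'') dx = 40.284, so ⟨p²⟩ = 40.284 / 0.98000.
⟨p²⟩ = 41.106.

41.1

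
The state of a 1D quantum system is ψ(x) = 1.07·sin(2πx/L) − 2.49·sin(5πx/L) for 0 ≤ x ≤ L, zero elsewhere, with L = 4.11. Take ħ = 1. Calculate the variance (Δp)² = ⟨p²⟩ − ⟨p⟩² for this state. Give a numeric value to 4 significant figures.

Compute ⟨p⟩ and ⟨p²⟩ separately; (Δp)² = ⟨p²⟩ − ⟨p⟩².
d²/dx² sin(jπx/L) = −(jπ/L)²·sin(jπx/L); on 0 ≤ x ≤ L, ∫sin²(jπx/L) dx = L/2 and ∫sin(jπx/L)·sin(lπx/L) dx = 0 for j ≠ l, so only diagonal terms survive in ∫|ψ|² and ∫ψ·ψ″; ∫ψ·ψ′ dx = [ψ²/2] between the walls = 0.
Normalization: ∫|ψ|² dx = 15.094.
⟨p⟩ = 0.0000 and ⟨p²⟩ = 12.694.
(Δp)² = 12.694 − (0.0000)² = 12.694.

12.69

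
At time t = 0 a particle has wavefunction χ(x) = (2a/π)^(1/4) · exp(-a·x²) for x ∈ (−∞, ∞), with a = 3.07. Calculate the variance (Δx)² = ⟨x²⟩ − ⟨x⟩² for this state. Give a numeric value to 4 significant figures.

Compute ⟨x⟩ and ⟨x²⟩ separately, then (Δx)² = ⟨x²⟩ − ⟨x⟩².
Gaussian moments: ∫x^(2j)·e^(−2ax²) dx = (2j−1)!!/(4a)^j · √(π/(2a)), odd powers integrate to 0; here √(π/(2a)) = 0.71530.
⟨x⟩ = 0.0000 and ⟨x²⟩ = 0.081433.
(Δx)² = 0.081433 − (0.0000)² = 0.081433.

0.08143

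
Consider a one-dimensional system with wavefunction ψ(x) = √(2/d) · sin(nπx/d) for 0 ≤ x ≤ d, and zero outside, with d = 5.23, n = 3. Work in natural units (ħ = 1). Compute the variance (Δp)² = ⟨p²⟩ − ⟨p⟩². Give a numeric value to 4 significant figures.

Compute ⟨p⟩ and ⟨p²⟩ separately; (Δp)² = ⟨p²⟩ − ⟨p⟩².
d/dx sin(nπx/d) = (nπ/d)·cos(nπx/d) and d²/dx² sin(nπx/d) = −(nπ/d)²·sin(nπx/d); on 0 ≤ x ≤ d, ∫sin²(nπx/d) dx = d/2 and ∫sin(nπx/d)·cos(nπx/d) dx = 0.
⟨p⟩ = 0.0000 and ⟨p²⟩ = 3.2474.
(Δp)² = 3.2474 − (0.0000)² = 3.2474.

3.247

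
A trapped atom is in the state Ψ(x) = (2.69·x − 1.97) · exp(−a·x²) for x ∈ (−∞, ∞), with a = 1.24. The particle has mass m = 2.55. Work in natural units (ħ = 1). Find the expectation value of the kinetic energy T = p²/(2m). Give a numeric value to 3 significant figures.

T = −(ħ²/2m) d²/dx², so ⟨T⟩ = −(ħ²/2m) ∫ Ψ*·Ψ'' dx / ∫|Ψ|² dx; with m = 2.55.
Expand each integrand as polynomial × e^(−2ax²) and use ∫x^(2j)·e^(−2ax²) dx = (2j−1)!!/(4a)^j · √(π/(2a)), odd powers → 0; here √(π/(2a)) = 1.1255. Differentiate with the product rule, d/dx e^(−ax²) = −2ax·e^(−ax²).
State is unnormalized: ∫|Ψ|² dx = 6.0100, and ∫Ψ*·(−ħ²/2m · Ψ'') dx = 2.2597, so ⟨T⟩ = 2.2597 / 6.0100.
⟨T⟩ = 0.37599.

0.376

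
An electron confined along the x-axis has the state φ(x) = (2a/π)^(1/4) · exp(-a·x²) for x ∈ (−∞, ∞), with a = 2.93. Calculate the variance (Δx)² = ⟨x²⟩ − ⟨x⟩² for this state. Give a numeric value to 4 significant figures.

0.08532

Compute ⟨x⟩ and ⟨x²⟩ separately, then (Δx)² = ⟨x²⟩ − ⟨x⟩².
Gaussian moments: ∫x^(2j)·e^(−2ax²) dx = (2j−1)!!/(4a)^j · √(π/(2a)), odd powers integrate to 0; here √(π/(2a)) = 0.73219.
⟨x⟩ = 0.0000 and ⟨x²⟩ = 0.085324.
(Δx)² = 0.085324 − (0.0000)² = 0.085324.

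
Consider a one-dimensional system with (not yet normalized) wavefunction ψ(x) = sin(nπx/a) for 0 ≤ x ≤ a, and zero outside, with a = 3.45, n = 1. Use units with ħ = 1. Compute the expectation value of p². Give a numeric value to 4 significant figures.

p² ψ = −ħ² d²ψ/dx²; ⟨p²⟩ = −ħ² ∫ ψ*·ψ'' dx / ∫|ψ|² dx.
d/dx sin(nπx/a) = (nπ/a)·cos(nπx/a) and d²/dx² sin(nπx/a) = −(nπ/a)²·sin(nπx/a); on 0 ≤ x ≤ a, ∫sin²(nπx/a) dx = a/2 and ∫sin(nπx/a)·cos(nπx/a) dx = 0.
State is unnormalized: ∫|ψ|² dx = 1.7250, and ∫ψ*·(−ħ² ψ'') dx = 1.4304, so ⟨p²⟩ = 1.4304 / 1.7250.
⟨p²⟩ = 0.82920.

0.8292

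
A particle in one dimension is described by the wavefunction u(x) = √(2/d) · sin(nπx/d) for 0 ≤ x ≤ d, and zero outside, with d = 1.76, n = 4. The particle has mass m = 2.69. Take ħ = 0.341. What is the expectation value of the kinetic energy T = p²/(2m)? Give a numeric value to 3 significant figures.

1.10

T = −(ħ²/2m) d²/dx², so ⟨T⟩ = −(ħ²/2m) ∫ u*·u'' dx; with m = 2.69.
d/dx sin(nπx/d) = (nπ/d)·cos(nπx/d) and d²/dx² sin(nπx/d) = −(nπ/d)²·sin(nπx/d); on 0 ≤ x ≤ d, ∫sin²(nπx/d) dx = d/2 and ∫sin(nπx/d)·cos(nπx/d) dx = 0.
⟨T⟩ = 1.1018.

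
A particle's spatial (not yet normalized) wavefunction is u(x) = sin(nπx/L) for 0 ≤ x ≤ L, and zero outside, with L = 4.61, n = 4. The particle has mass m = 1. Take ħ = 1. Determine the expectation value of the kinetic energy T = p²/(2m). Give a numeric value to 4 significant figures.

T = −(ħ²/2m) d²/dx², so ⟨T⟩ = −(ħ²/2m) ∫ u*·u'' dx / ∫|u|² dx; with m = 1.
d/dx sin(nπx/L) = (nπ/L)·cos(nπx/L) and d²/dx² sin(nπx/L) = −(nπ/L)²·sin(nπx/L); on 0 ≤ x ≤ L, ∫sin²(nπx/L) dx = L/2 and ∫sin(nπx/L)·cos(nπx/L) dx = 0.
State is unnormalized: ∫|u|² dx = 2.3050, and ∫u*·(−ħ²/2m · u'') dx = 8.5636, so ⟨T⟩ = 8.5636 / 2.3050.
⟨T⟩ = 3.7152.

3.715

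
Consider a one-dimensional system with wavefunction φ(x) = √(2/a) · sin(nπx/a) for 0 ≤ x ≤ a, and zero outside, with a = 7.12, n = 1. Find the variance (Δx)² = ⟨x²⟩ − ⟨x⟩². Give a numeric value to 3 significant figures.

Compute ⟨x⟩ and ⟨x²⟩ separately, then (Δx)² = ⟨x²⟩ − ⟨x⟩².
With sin²θ = (1 − cos2θ)/2 on 0 ≤ x ≤ a: ∫sin²(nπx/a) dx = a/2, ∫x·sin²(nπx/a) dx = a²/4, ∫x²·sin²(nπx/a) dx = a³·(1/6 − 1/(4n²π²)); higher powers xᵏ the same way, integrating xᵏ·cos(2nπx/a) by parts.
⟨x⟩ = 3.5600 and ⟨x²⟩ = 14.330.
(Δx)² = 14.330 − (3.5600)² = 1.6563.

1.66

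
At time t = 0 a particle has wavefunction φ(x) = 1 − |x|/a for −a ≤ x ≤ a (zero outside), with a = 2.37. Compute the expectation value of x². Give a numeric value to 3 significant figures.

0.562

⟨x²⟩ = ∫ x²·|φ|² dx / ∫|φ|² dx (integrals over the domain).
φ is even, so ∫ over [−a, a] = 2∫₀ᵃ with φ = 1 − x/a there: ∫₀ᵃ (1 − x/a)² dx = a/3, ∫₀ᵃ x²(1 − x/a)² dx = a³/30, ∫₀ᵃ x⁴(1 − x/a)² dx = a⁵/105.
State is unnormalized: ∫|φ|² dx = 1.5800, and ∫φ*·x²·φ dx = 0.88747, so ⟨x²⟩ = 0.88747 / 1.5800.
⟨x²⟩ = 0.56169.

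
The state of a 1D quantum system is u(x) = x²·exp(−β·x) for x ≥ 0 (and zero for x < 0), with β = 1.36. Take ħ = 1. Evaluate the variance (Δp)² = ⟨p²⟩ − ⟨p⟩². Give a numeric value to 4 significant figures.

0.6165

Compute ⟨p⟩ and ⟨p²⟩ separately; (Δp)² = ⟨p²⟩ − ⟨p⟩².
Differentiate x²·exp(−β·x) with the product rule; every integrand then reduces to terms xʲ·e^(−2βx) on [0, ∞), with ∫₀^∞ xʲ·e^(−2βx) dx = j!/(2β)^(j+1).
Normalization: ∫|u|² dx = 0.16120.
⟨p⟩ = 0.0000 and ⟨p²⟩ = 0.61653.
(Δp)² = 0.61653 − (0.0000)² = 0.61653.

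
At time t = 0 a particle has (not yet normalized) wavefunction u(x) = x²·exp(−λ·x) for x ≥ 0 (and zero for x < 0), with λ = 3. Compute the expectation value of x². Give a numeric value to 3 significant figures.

0.833

⟨x²⟩ = ∫ x²·|u|² dx / ∫|u|² dx (integrals over the domain).
Every integrand reduces to terms xʲ·e^(−2λx) on [0, ∞); use ∫₀^∞ xʲ·e^(−2λx) dx = j!/(2λ)^(j+1).
State is unnormalized: ∫|u|² dx = 0.0030864, and ∫u*·x²·u dx = 0.0025720, so ⟨x²⟩ = 0.0025720 / 0.0030864.
⟨x²⟩ = 0.83333.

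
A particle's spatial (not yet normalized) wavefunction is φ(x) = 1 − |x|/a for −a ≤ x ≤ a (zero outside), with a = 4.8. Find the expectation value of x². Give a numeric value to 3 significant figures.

2.30

⟨x²⟩ = ∫ x²·|φ|² dx / ∫|φ|² dx (integrals over the domain).
φ is even, so ∫ over [−a, a] = 2∫₀ᵃ with φ = 1 − x/a there: ∫₀ᵃ (1 − x/a)² dx = a/3, ∫₀ᵃ x²(1 − x/a)² dx = a³/30, ∫₀ᵃ x⁴(1 − x/a)² dx = a⁵/105.
State is unnormalized: ∫|φ|² dx = 3.2000, and ∫φ*·x²·φ dx = 7.3728, so ⟨x²⟩ = 7.3728 / 3.2000.
⟨x²⟩ = 2.3040.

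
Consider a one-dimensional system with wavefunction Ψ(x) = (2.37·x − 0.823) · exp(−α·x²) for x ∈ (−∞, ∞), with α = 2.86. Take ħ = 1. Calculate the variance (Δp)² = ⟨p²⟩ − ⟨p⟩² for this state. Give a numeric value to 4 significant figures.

5.264

Compute ⟨p⟩ and ⟨p²⟩ separately; (Δp)² = ⟨p²⟩ − ⟨p⟩².
Expand each integrand as polynomial × e^(−2αx²) and use ∫x^(2j)·e^(−2αx²) dx = (2j−1)!!/(4α)^j · √(π/(2α)), odd powers → 0; here √(π/(2α)) = 0.74110. Differentiate with the product rule, d/dx e^(−αx²) = −2αx·e^(−αx²).
Normalization: ∫|Ψ|² dx = 0.86584.
⟨p⟩ = 0.0000 and ⟨p²⟩ = 5.2638.
(Δp)² = 5.2638 − (0.0000)² = 5.2638.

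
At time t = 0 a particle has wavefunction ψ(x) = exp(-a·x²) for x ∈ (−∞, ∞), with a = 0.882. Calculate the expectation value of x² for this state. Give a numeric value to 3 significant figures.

⟨x²⟩ = ∫ x²·|ψ|² dx / ∫|ψ|² dx (integrals over the domain).
Gaussian moments: ∫x^(2j)·e^(−2ax²) dx = (2j−1)!!/(4a)^j · √(π/(2a)), odd powers integrate to 0; here √(π/(2a)) = 1.3345.
State is unnormalized: ∫|ψ|² dx = 1.3345, and ∫ψ*·x²·ψ dx = 0.37827, so ⟨x²⟩ = 0.37827 / 1.3345.
⟨x²⟩ = 0.28345.

0.283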